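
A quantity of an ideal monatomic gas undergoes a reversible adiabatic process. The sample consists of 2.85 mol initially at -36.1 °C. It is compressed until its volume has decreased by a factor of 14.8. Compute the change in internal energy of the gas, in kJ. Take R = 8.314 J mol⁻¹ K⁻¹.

For a reversible adiabat TV^(γ−1) is constant, so T₂ = T₁ (V₁/V₂)^(γ−1).
γ = 5/3 for a monatomic ideal gas, so γ−1 = 2/3.
T₁ = -36.1 °C = 237 K.
T₂ = 237 × 14.8^(2/3) = 1429 K.
Q = 0, so ΔU = W_on_gas = nCᵥΔT with Cᵥ = R/(γ−1) = 12.47 J/(mol·K).
ΔU = 2.85 × 12.47 × (1429 − 237) = 42360 J.

ΔU ≈ 42.4 kJ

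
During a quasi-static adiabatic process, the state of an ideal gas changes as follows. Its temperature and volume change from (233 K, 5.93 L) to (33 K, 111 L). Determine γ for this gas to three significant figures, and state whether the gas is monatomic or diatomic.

TV^(γ−1) = const ⇒ γ − 1 = ln(T₂/T₁) / ln(V₁/V₂).
γ = 1 + ln(33/233) / ln(5.93/111) = 1.667.
γ ≈ 1.67 is close to 5/3, so the gas is monatomic.

γ ≈ 1.67; monatomic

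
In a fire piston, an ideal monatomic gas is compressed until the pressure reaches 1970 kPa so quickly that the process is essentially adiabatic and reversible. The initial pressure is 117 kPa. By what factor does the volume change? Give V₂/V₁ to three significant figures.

V₂/V₁ ≈ 0.184

From PV^γ = const, V₂/V₁ = (P₁/P₂)^(1/γ).
For a monatomic ideal gas γ = 5/3.
V₂/V₁ = (117/1970)^(3/5) = 0.1838.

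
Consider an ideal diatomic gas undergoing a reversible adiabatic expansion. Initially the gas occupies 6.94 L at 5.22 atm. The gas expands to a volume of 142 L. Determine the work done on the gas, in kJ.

γ = 7/5 for a diatomic ideal gas.
P₂ = P₁(V₁/V₂)^γ = 5.22×(6.94/142)^(7/5) = 0.07627 atm.
For a reversible adiabat, W_by_gas = (P₁V₁ − P₂V₂)/(γ−1).
W_by = (528900×0.00694 − 7728×0.142) / (2/5) = 6433 J.
W_on_gas = −W_by = -6433 J.

W ≈ -6.43 kJ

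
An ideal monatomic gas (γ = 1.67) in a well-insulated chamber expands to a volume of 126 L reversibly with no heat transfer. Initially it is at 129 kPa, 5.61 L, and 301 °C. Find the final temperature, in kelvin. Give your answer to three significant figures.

Adiabatic: T₁V₁^(γ−1) = T₂V₂^(γ−1) ⇒ T₂ = T₁ (V₁/V₂)^(γ−1).
T₁ = 301 °C = 574.1 K.
T₂ = 574.1 × (5.61/126)^(0.67) = 71.38 K.

T₂ ≈ 71.4 K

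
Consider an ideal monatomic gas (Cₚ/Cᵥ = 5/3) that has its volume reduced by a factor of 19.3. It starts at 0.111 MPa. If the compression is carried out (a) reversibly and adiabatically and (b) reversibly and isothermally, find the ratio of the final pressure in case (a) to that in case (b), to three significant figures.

P_adiabatic / P_isothermal ≈ 7.20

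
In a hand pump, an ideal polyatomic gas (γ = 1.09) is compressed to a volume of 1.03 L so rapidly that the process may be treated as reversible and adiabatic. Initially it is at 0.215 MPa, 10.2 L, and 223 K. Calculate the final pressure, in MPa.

P₂ ≈ 2.62 MPa

Adiabatic: P₁V₁^γ = P₂V₂^γ ⇒ P₂ = P₁ (V₁/V₂)^γ.
P₂ = 0.215 × (10.2/1.03)^(1.09) = 2.617 MPa.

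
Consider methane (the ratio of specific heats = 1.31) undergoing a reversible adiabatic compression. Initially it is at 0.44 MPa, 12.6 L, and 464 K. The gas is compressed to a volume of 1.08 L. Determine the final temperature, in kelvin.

For a reversible adiabat TV^(γ−1) is constant, so T₂ = T₁ (V₁/V₂)^(γ−1).
T₂ = 464 × (12.6/1.08)^(0.31) = 993.7 K.

T₂ ≈ 994 K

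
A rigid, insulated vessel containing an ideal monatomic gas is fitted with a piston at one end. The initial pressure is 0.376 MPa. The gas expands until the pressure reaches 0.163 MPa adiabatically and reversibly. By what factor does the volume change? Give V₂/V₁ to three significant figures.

V₂/V₁ ≈ 1.65

From PV^γ = const, V₂/V₁ = (P₁/P₂)^(1/γ).
For a monatomic ideal gas γ = 5/3.
V₂/V₁ = (0.376/0.163)^(3/5) = 1.651.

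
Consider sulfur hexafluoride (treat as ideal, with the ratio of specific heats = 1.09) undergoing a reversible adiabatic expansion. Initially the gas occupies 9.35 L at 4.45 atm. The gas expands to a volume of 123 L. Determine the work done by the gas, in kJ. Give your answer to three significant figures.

W ≈ 9.70 kJ

P₂ = P₁(V₁/V₂)^γ = 4.45×(9.35/123)^(1.09) = 0.2683 atm.
For a reversible adiabat, W_by_gas = (P₁V₁ − P₂V₂)/(γ−1).
W_by = (450900×0.00935 − 27180×0.123) / (0.09) = 9696 J.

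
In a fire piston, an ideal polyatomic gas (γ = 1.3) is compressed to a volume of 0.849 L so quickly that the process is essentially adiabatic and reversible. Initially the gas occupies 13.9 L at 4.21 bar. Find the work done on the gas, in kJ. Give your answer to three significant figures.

W ≈ 25.6 kJ

P₂ = P₁(V₁/V₂)^γ = 4.21×(13.9/0.849)^(1.3) = 159.4 bar.
For a reversible adiabat, W_by_gas = (P₁V₁ − P₂V₂)/(γ−1).
W_by = (421000×0.0139 − 1.594×10^7×0.000849) / (0.3) = -25620 J.
W_on_gas = −W_by = 25620 J.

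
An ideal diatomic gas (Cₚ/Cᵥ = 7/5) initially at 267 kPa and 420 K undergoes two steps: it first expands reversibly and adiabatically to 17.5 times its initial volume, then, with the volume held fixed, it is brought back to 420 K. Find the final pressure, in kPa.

Adiabatic step (PV^γ = const): P₂ = 267×(1/17.5)^(7/5) = 4.856 kPa; T₂ = 420×(1/17.5)^(2/5) = 133.7 K.
Isochoric: P₃ = P₂(T₃/T₂) = 4.856 × (420/133.7) = 15.26 kPa.

P₃ ≈ 15.3 kPa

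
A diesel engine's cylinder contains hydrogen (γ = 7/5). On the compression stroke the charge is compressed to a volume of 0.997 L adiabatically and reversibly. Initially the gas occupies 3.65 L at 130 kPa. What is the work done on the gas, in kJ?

W ≈ 0.807 kJ

P₂ = P₁(V₁/V₂)^γ = 130×(3.65/0.997)^(7/5) = 799.8 kPa.
For a reversible adiabat, W_by_gas = (P₁V₁ − P₂V₂)/(γ−1).
W_by = (130000×0.00365 − 799800×0.000997) / (2/5) = -807.2 J.
W_on_gas = −W_by = 807.2 J.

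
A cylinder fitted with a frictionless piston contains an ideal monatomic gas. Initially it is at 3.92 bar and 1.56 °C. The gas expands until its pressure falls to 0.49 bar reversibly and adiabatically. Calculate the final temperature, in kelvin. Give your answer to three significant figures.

Adiabatic: T₂/T₁ = (P₂/P₁)^((γ−1)/γ).
For a monatomic ideal gas γ = 5/3, so (γ−1)/γ = 2/5.
T₁ = 1.56 °C = 274.7 K.
T₂ = 274.7 × (0.49/3.92)^(2/5) = 119.6 K.

T₂ ≈ 120 K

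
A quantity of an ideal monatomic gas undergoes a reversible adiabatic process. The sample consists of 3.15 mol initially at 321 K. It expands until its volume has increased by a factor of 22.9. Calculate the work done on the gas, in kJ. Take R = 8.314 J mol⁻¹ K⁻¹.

For a reversible adiabat TV^(γ−1) is constant, so T₂ = T₁ (V₁/V₂)^(γ−1).
γ = 5/3 for a monatomic ideal gas, so γ−1 = 2/3.
T₂ = 321 × (1/22.9)^(2/3) = 39.81 K.
Q = 0, so ΔU = W_on_gas = nCᵥΔT with Cᵥ = R/(γ−1) = 12.47 J/(mol·K).
ΔU = 3.15 × 12.47 × (39.81 − 321) = -11050 J.

W ≈ -11.0 kJ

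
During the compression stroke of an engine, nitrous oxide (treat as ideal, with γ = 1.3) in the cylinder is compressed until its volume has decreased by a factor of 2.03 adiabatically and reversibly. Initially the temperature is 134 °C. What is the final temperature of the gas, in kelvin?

T₂ ≈ 504 K

Adiabatic: T₁V₁^(γ−1) = T₂V₂^(γ−1) ⇒ T₂ = T₁ (V₁/V₂)^(γ−1).
T₁ = 134 °C = 407.1 K.
T₂ = 407.1 × 2.03^(0.3) = 503.5 K.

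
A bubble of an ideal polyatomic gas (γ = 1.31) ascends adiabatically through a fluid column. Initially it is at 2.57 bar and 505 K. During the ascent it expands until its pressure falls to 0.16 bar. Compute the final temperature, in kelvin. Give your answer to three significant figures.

T₂ ≈ 262 K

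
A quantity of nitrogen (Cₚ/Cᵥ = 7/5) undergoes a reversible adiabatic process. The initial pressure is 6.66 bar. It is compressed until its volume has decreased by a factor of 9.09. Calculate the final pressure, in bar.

P₂ ≈ 146 bar

Since PV^γ is constant along a reversible adiabat, P₂ = P₁ (V₁/V₂)^γ.
P₂ = 6.66 × 9.09^(7/5) = 146.4 bar.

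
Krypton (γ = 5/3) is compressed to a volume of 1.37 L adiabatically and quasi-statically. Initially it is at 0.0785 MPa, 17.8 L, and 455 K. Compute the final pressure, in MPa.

P₂ ≈ 5.64 MPa

Adiabatic: P₁V₁^γ = P₂V₂^γ ⇒ P₂ = P₁ (V₁/V₂)^γ.
P₂ = 0.0785 × (17.8/1.37)^(5/3) = 5.637 MPa.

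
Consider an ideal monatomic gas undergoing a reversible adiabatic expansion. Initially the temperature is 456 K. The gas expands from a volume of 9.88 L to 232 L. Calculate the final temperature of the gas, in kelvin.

T₂ ≈ 55.6 K

Adiabatic: T₁V₁^(γ−1) = T₂V₂^(γ−1) ⇒ T₂ = T₁ (V₁/V₂)^(γ−1).
For a monatomic ideal gas γ = 5/3, so γ−1 = 2/3.
T₂ = 456 × (9.88/232)^(2/3) = 55.61 K.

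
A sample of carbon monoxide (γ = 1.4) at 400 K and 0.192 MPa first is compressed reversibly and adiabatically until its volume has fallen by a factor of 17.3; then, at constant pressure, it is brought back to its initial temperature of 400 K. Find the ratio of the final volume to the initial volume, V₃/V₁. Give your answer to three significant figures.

Adiabatic step: V₂/V₁ = 0.0578; T₂ = T₁·17.3^(0.4) = 1251 K.
Isobaric step: V₃/V₂ = T₃/T₂ = 400/1251.
V₃/V₁ = (V₂/V₁)(V₃/V₂) = 0.0578 × (400/1251) = 0.01848.

V₃/V₁ ≈ 0.0185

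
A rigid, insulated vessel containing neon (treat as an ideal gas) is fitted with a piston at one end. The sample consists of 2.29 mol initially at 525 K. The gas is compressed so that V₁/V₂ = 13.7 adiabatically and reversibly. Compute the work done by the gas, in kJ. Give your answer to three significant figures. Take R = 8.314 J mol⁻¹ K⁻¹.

For a reversible adiabat TV^(γ−1) is constant, so T₂ = T₁ (V₁/V₂)^(γ−1).
γ = 5/3 for a monatomic ideal gas, so γ−1 = 2/3.
T₂ = 525 × 13.7^(2/3) = 3006 K.
Q = 0, so ΔU = W_on_gas = nCᵥΔT with Cᵥ = R/(γ−1) = 12.47 J/(mol·K).
ΔU = 2.29 × 12.47 × (3006 − 525) = 70850 J.
Work done by the gas = −ΔU = -70850 J.

W ≈ -70.9 kJ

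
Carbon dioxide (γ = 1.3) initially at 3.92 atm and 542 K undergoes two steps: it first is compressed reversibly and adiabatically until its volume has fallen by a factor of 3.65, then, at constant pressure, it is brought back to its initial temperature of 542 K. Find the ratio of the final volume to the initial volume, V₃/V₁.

Adiabatic step: V₂/V₁ = 0.274; T₂ = T₁·3.65^(0.3) = 799.3 K.
Isobaric step: V₃/V₂ = T₃/T₂ = 542/799.3.
V₃/V₁ = (V₂/V₁)(V₃/V₂) = 0.274 × (542/799.3) = 0.1858.

V₃/V₁ ≈ 0.186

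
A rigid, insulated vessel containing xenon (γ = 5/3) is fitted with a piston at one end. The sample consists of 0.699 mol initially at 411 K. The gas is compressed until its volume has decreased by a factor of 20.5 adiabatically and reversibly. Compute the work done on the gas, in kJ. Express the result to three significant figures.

W ≈ 23.3 kJ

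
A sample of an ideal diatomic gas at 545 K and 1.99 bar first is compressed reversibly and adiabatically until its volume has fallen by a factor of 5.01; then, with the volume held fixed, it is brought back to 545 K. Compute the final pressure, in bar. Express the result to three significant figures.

P₃ ≈ 9.97 bar

For a diatomic ideal gas γ = 7/5.
Adiabatic step (PV^γ = const): P₂ = 1.99×5.01^(7/5) = 18.99 bar; T₂ = 545×5.01^(2/5) = 1038 K.
Isochoric: P₃ = P₂(T₃/T₂) = 18.99 × (545/1038) = 9.97 bar.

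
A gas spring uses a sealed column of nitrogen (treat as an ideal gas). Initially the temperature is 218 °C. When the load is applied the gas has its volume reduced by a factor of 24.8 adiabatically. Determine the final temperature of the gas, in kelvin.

Adiabatic: T₁V₁^(γ−1) = T₂V₂^(γ−1) ⇒ T₂ = T₁ (V₁/V₂)^(γ−1).
For a diatomic ideal gas γ = 7/5, so γ−1 = 2/5.
T₁ = 218 °C = 491.1 K.
T₂ = 491.1 × 24.8^(2/5) = 1774 K.

T₂ ≈ 1770 K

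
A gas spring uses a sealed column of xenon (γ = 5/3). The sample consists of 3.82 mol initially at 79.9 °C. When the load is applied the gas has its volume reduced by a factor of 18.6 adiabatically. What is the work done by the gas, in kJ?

W ≈ -101 kJ

For a reversible adiabat TV^(γ−1) is constant, so T₂ = T₁ (V₁/V₂)^(γ−1).
T₁ = 79.9 °C = 353 K.
T₂ = 353 × 18.6^(2/3) = 2478 K.
Q = 0, so ΔU = W_on_gas = nCᵥΔT with Cᵥ = R/(γ−1) = 12.47 J/(mol·K).
ΔU = 3.82 × 12.47 × (2478 − 353) = 101300 J.
Work done by the gas = −ΔU = -101300 J.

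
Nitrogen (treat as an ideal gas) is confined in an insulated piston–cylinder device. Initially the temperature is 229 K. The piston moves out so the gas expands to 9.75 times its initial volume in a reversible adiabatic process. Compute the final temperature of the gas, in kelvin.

T₂ ≈ 92.1 K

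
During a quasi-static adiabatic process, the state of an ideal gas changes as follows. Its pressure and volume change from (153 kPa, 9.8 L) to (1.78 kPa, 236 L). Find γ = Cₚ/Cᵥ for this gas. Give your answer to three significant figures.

PV^γ = const ⇒ γ = ln(P₂/P₁) / ln(V₁/V₂).
γ = ln(1.78/153) / ln(9.8/236) = 1.4.

γ ≈ 1.40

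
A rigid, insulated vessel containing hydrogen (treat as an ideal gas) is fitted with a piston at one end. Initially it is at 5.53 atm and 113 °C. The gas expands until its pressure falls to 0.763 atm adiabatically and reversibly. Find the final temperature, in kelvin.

T₂ ≈ 219 K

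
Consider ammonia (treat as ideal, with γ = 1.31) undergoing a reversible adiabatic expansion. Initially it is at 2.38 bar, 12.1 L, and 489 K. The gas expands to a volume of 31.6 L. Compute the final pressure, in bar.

P₂ ≈ 0.677 bar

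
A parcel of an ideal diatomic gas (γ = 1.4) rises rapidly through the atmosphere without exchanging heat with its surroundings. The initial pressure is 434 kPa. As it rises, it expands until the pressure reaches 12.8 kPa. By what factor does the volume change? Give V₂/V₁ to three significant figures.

V₂/V₁ ≈ 12.4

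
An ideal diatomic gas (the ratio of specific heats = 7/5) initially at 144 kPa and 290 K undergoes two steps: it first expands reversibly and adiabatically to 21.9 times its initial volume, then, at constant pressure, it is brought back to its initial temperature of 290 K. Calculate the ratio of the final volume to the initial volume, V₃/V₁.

V₃/V₁ ≈ 75.3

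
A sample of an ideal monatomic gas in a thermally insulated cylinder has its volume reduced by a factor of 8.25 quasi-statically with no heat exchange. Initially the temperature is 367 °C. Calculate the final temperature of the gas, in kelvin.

T₂ ≈ 2610 K

Adiabatic: T₁V₁^(γ−1) = T₂V₂^(γ−1) ⇒ T₂ = T₁ (V₁/V₂)^(γ−1).
For a monatomic ideal gas γ = 5/3, so γ−1 = 2/3.
T₁ = 367 °C = 640.1 K.
T₂ = 640.1 × 8.25^(2/3) = 2614 K.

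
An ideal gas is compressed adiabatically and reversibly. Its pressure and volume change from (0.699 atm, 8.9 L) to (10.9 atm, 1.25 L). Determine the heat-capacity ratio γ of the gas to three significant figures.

γ ≈ 1.40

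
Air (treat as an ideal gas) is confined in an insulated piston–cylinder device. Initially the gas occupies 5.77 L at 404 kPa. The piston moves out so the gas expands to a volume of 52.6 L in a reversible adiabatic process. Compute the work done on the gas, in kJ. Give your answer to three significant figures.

W ≈ -3.42 kJ

γ = 7/5 for a diatomic ideal gas.
P₂ = P₁(V₁/V₂)^γ = 404×(5.77/52.6)^(7/5) = 18.31 kPa.
For a reversible adiabat, W_by_gas = (P₁V₁ − P₂V₂)/(γ−1).
W_by = (404000×0.00577 − 18310×0.0526) / (2/5) = 3420 J.
W_on_gas = −W_by = -3420 J.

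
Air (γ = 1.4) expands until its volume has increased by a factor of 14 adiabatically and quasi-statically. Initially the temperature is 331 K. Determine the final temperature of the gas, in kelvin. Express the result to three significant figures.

T₂ ≈ 115 K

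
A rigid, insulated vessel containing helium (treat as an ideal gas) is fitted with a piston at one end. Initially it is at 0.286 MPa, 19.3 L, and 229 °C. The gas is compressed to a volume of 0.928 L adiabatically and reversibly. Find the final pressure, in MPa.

Since PV^γ is constant along a reversible adiabat, P₂ = P₁ (V₁/V₂)^γ.
γ = 5/3 for a monatomic ideal gas.
P₂ = 0.286 × (19.3/0.928)^(5/3) = 44.98 MPa.

P₂ ≈ 45.0 MPa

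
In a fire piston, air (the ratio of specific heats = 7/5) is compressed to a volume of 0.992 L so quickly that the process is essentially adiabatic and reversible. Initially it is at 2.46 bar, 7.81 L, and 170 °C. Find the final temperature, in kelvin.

T₂ ≈ 1010 K

For a reversible adiabat TV^(γ−1) is constant, so T₂ = T₁ (V₁/V₂)^(γ−1).
T₁ = 170 °C = 443.1 K.
T₂ = 443.1 × (7.81/0.992)^(2/5) = 1012 K.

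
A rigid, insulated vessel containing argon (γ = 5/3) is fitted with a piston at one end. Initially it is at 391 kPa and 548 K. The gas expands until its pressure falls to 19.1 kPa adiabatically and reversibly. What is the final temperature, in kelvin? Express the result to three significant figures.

T₂ ≈ 164 K

Along an adiabat T P^((1−γ)/γ) is constant, so T₂ = T₁ (P₂/P₁)^((γ−1)/γ).
T₂ = 548 × (19.1/391)^(2/5) = 163.8 K.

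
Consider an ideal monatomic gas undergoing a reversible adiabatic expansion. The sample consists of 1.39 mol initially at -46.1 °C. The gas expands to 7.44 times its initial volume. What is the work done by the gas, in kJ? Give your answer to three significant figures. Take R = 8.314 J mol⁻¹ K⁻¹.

W ≈ 2.90 kJ

Adiabatic: T₁V₁^(γ−1) = T₂V₂^(γ−1) ⇒ T₂ = T₁ (V₁/V₂)^(γ−1).
γ = 5/3 for a monatomic ideal gas, so γ−1 = 2/3.
T₁ = -46.1 °C = 227 K.
T₂ = 227 × (1/7.44)^(2/3) = 59.58 K.
Q = 0, so ΔU = W_on_gas = nCᵥΔT with Cᵥ = R/(γ−1) = 12.47 J/(mol·K).
ΔU = 1.39 × 12.47 × (59.58 − 227) = -2903 J.
Work done by the gas = −ΔU = 2903 J.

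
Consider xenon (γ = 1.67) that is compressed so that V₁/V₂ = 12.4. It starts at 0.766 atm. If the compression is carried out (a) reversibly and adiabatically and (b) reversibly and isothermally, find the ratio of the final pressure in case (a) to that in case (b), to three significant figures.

P_adiabatic / P_isothermal ≈ 5.40

Isothermal: P_b = P₁(V₁/V₂) = 0.766×12.4.
Adiabatic: P_a = P₁(V₁/V₂)^γ = 0.766×12.4^(1.67).
P_a/P_b = (V₁/V₂)^(γ−1) = 12.4^(0.67) = 5.402.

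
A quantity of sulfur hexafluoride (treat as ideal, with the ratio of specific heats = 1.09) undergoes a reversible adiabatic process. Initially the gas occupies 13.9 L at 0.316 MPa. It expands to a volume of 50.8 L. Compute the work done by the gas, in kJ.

W ≈ 5.37 kJ

P₂ = P₁(V₁/V₂)^γ = 0.316×(13.9/50.8)^(1.09) = 0.07695 MPa.
For a reversible adiabat, W_by_gas = (P₁V₁ − P₂V₂)/(γ−1).
W_by = (316000×0.0139 − 76950×0.0508) / (0.09) = 5373 J.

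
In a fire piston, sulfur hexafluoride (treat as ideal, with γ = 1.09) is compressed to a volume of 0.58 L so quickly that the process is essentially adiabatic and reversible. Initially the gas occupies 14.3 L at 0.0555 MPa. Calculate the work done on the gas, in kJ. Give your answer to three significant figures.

P₂ = P₁(V₁/V₂)^γ = 0.0555×(14.3/0.58)^(1.09) = 1.826 MPa.
For a reversible adiabat, W_by_gas = (P₁V₁ − P₂V₂)/(γ−1).
W_by = (55500×0.0143 − 1.826×10^6×0.00058) / (0.09) = -2948 J.
W_on_gas = −W_by = 2948 J.

W ≈ 2.95 kJ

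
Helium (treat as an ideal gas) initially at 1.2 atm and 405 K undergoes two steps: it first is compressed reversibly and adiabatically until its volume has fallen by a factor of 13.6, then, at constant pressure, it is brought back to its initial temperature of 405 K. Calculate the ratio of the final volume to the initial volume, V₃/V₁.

V₃/V₁ ≈ 0.0129

For a monatomic ideal gas γ = 5/3.
Adiabatic step: V₂/V₁ = 0.07353; T₂ = T₁·13.6^(2/3) = 2308 K.
Isobaric step: V₃/V₂ = T₃/T₂ = 405/2308.
V₃/V₁ = (V₂/V₁)(V₃/V₂) = 0.07353 × (405/2308) = 0.01291.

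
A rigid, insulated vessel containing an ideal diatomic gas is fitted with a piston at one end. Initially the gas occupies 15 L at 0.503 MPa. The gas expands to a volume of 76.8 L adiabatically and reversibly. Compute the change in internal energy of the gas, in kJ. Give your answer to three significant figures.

ΔU ≈ -9.05 kJ

γ = 7/5 for a diatomic ideal gas.
P₂ = P₁(V₁/V₂)^γ = 0.503×(15/76.8)^(7/5) = 0.05112 MPa.
For a reversible adiabat, W_by_gas = (P₁V₁ − P₂V₂)/(γ−1).
W_by = (503000×0.015 − 51120×0.0768) / (2/5) = 9047 J.
Q = 0 ⇒ ΔU = −W_by = -9047 J.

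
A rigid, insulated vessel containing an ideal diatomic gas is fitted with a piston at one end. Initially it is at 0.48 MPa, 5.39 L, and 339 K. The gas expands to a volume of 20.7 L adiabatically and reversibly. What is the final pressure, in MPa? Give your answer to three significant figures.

P₂ ≈ 0.0730 MPa

Since PV^γ is constant along a reversible adiabat, P₂ = P₁ (V₁/V₂)^γ.
γ = 7/5 for a diatomic ideal gas.
P₂ = 0.48 × (5.39/20.7)^(7/5) = 0.07296 MPa.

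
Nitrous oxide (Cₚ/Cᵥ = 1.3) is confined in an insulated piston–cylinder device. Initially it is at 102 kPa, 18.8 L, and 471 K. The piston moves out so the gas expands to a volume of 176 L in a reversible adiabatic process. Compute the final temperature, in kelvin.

For a reversible adiabat TV^(γ−1) is constant, so T₂ = T₁ (V₁/V₂)^(γ−1).
T₂ = 471 × (18.8/176)^(0.3) = 240.8 K.

T₂ ≈ 241 K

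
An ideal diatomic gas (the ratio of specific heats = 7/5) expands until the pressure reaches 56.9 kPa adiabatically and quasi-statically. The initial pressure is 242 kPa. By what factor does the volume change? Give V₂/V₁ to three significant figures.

From PV^γ = const, V₂/V₁ = (P₁/P₂)^(1/γ).
V₂/V₁ = (242/56.9)^(5/7) = 2.812.

V₂/V₁ ≈ 2.81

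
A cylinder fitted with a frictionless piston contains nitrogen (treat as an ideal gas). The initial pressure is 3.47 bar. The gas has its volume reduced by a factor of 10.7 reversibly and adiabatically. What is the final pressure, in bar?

P₂ ≈ 95.8 bar

Adiabatic: P₁V₁^γ = P₂V₂^γ ⇒ P₂ = P₁ (V₁/V₂)^γ.
For a diatomic ideal gas γ = 7/5.
P₂ = 3.47 × 10.7^(7/5) = 95.82 bar.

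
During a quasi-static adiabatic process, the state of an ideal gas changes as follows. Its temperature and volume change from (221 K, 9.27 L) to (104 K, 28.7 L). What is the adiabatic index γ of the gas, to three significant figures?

γ ≈ 1.67

TV^(γ−1) = const ⇒ γ − 1 = ln(T₂/T₁) / ln(V₁/V₂).
γ = 1 + ln(104/221) / ln(9.27/28.7) = 1.667.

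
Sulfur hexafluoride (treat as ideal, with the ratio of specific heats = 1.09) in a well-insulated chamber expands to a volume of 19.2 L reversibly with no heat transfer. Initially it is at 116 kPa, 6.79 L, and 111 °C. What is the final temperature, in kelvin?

T₂ ≈ 350 K

Adiabatic: T₁V₁^(γ−1) = T₂V₂^(γ−1) ⇒ T₂ = T₁ (V₁/V₂)^(γ−1).
T₁ = 111 °C = 384.1 K.
T₂ = 384.1 × (6.79/19.2)^(0.09) = 349.8 K.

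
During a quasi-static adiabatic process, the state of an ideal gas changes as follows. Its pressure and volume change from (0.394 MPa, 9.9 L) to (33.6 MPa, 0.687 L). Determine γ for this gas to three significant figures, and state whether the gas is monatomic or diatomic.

PV^γ = const ⇒ γ = ln(P₂/P₁) / ln(V₁/V₂).
γ = ln(33.6/0.394) / ln(9.9/0.687) = 1.666.
γ ≈ 1.67 is close to 5/3, so the gas is monatomic.

γ ≈ 1.67; monatomic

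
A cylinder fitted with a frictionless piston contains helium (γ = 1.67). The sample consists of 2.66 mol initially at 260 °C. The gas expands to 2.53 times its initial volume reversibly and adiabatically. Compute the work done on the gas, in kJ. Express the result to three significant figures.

For a reversible adiabat TV^(γ−1) is constant, so T₂ = T₁ (V₁/V₂)^(γ−1).
T₁ = 260 °C = 533.1 K.
T₂ = 533.1 × (1/2.53)^(0.67) = 286.3 K.
Q = 0, so ΔU = W_on_gas = nCᵥΔT with Cᵥ = R/(γ−1) = 12.41 J/(mol·K).
ΔU = 2.66 × 12.41 × (286.3 − 533.1) = -8149 J.

W ≈ -8.15 kJ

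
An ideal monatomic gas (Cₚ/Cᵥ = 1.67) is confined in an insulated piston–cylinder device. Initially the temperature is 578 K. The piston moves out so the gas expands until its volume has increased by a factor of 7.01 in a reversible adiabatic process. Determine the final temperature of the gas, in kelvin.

Adiabatic: T₁V₁^(γ−1) = T₂V₂^(γ−1) ⇒ T₂ = T₁ (V₁/V₂)^(γ−1).
T₂ = 578 × (1/7.01)^(0.67) = 156.8 K.

T₂ ≈ 157 K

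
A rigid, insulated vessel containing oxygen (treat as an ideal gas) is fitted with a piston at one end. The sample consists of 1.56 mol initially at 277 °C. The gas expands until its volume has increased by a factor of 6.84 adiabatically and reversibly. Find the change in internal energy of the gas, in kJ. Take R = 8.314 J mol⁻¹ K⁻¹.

ΔU ≈ -9.57 kJ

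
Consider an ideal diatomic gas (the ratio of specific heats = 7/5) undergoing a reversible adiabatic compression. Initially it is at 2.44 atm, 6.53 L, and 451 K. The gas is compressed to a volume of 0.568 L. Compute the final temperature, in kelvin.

For a reversible adiabat TV^(γ−1) is constant, so T₂ = T₁ (V₁/V₂)^(γ−1).
T₂ = 451 × (6.53/0.568)^(2/5) = 1198 K.

T₂ ≈ 1200 K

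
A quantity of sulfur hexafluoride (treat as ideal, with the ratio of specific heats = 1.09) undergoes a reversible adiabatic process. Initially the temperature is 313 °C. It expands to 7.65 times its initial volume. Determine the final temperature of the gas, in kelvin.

T₂ ≈ 488 K

For a reversible adiabat TV^(γ−1) is constant, so T₂ = T₁ (V₁/V₂)^(γ−1).
T₁ = 313 °C = 586.1 K.
T₂ = 586.1 × (1/7.65)^(0.09) = 488.1 K.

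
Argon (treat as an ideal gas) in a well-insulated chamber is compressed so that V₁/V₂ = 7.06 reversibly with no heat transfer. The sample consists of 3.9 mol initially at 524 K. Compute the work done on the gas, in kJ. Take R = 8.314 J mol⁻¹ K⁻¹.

For a reversible adiabat TV^(γ−1) is constant, so T₂ = T₁ (V₁/V₂)^(γ−1).
γ = 5/3 for a monatomic ideal gas, so γ−1 = 2/3.
T₂ = 524 × 7.06^(2/3) = 1928 K.
Q = 0, so ΔU = W_on_gas = nCᵥΔT with Cᵥ = R/(γ−1) = 12.47 J/(mol·K).
ΔU = 3.9 × 12.47 × (1928 − 524) = 68310 J.

W ≈ 68.3 kJ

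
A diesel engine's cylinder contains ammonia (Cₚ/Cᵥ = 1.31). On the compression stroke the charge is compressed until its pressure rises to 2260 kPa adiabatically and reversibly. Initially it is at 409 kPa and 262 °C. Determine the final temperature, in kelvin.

T₂ ≈ 802 K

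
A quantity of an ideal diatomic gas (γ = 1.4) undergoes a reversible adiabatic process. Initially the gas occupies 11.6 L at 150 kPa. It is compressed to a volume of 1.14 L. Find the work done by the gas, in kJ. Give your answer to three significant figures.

W ≈ -6.65 kJ

P₂ = P₁(V₁/V₂)^γ = 150×(11.6/1.14)^(1.4) = 3861 kPa.
For a reversible adiabat, W_by_gas = (P₁V₁ − P₂V₂)/(γ−1).
W_by = (150000×0.0116 − 3.861×10^6×0.00114) / (0.4) = -6653 J.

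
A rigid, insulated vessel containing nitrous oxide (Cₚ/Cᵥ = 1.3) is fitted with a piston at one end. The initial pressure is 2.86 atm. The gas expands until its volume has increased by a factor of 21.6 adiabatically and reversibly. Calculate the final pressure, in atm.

Since PV^γ is constant along a reversible adiabat, P₂ = P₁ (V₁/V₂)^γ.
P₂ = 2.86 × (1/21.6)^(1.3) = 0.05267 atm.

P₂ ≈ 0.0527 atm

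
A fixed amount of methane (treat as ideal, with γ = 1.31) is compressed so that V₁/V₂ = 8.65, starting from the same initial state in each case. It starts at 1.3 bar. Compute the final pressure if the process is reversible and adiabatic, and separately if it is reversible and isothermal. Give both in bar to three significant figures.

adiabatic: 21.9 bar; isothermal: 11.2 bar

Isothermal: P₂ = P₁(V₁/V₂) = 1.3×8.65 = 11.25 bar.
Adiabatic: P₂ = P₁(V₁/V₂)^γ = 1.3×8.65^(1.31) = 21.95 bar.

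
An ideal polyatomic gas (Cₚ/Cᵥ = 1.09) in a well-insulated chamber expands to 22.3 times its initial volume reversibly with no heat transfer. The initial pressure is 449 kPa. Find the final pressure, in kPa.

Since PV^γ is constant along a reversible adiabat, P₂ = P₁ (V₁/V₂)^γ.
P₂ = 449 × (1/22.3)^(1.09) = 15.23 kPa.

P₂ ≈ 15.2 kPa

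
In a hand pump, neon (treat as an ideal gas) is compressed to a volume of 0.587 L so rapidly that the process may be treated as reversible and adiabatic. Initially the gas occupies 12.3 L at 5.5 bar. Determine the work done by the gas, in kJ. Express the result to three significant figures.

γ = 5/3 for a monatomic ideal gas.
P₂ = P₁(V₁/V₂)^γ = 5.5×(12.3/0.587)^(5/3) = 875.9 bar.
For a reversible adiabat, W_by_gas = (P₁V₁ − P₂V₂)/(γ−1).
W_by = (550000×0.0123 − 8.759×10^7×0.000587) / (2/3) = -66980 J.

W ≈ -67.0 kJ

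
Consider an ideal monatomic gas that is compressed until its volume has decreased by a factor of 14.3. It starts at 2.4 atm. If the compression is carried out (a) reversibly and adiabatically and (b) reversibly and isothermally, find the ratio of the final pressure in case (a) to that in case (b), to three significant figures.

P_adiabatic / P_isothermal ≈ 5.89

For a monatomic ideal gas γ = 5/3.
Isothermal: P_b = P₁(V₁/V₂) = 2.4×14.3.
Adiabatic: P_a = P₁(V₁/V₂)^γ = 2.4×14.3^(5/3).
P_a/P_b = (V₁/V₂)^(γ−1) = 14.3^(2/3) = 5.891.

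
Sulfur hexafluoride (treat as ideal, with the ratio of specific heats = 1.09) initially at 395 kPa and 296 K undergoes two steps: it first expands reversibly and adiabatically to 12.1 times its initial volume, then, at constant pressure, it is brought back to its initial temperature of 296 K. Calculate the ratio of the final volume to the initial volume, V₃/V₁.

Adiabatic step: V₂/V₁ = 12.1; T₂ = T₁·(1/12.1)^(0.09) = 236.5 K.
Isobaric step: V₃/V₂ = T₃/T₂ = 296/236.5.
V₃/V₁ = (V₂/V₁)(V₃/V₂) = 12.1 × (296/236.5) = 15.14.

V₃/V₁ ≈ 15.1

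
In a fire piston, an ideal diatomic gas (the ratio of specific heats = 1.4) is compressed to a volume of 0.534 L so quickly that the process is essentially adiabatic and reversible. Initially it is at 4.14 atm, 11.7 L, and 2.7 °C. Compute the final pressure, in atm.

P₂ ≈ 312 atm

Since PV^γ is constant along a reversible adiabat, P₂ = P₁ (V₁/V₂)^γ.
P₂ = 4.14 × (11.7/0.534)^(1.4) = 311.8 atm.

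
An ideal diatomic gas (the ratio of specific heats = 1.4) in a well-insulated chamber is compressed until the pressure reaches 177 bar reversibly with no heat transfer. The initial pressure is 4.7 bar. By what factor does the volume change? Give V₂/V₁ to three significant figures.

V₂/V₁ ≈ 0.0749

From PV^γ = const, V₂/V₁ = (P₁/P₂)^(1/γ).
V₂/V₁ = (4.7/177)^(0.714) = 0.07488.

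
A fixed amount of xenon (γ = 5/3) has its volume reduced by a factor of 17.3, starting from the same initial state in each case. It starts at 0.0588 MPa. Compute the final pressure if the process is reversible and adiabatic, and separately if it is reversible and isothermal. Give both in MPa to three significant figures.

adiabatic: 6.80 MPa; isothermal: 1.02 MPa

Isothermal: P₂ = P₁(V₁/V₂) = 0.0588×17.3 = 1.017 MPa.
Adiabatic: P₂ = P₁(V₁/V₂)^γ = 0.0588×17.3^(5/3) = 6.804 MPa.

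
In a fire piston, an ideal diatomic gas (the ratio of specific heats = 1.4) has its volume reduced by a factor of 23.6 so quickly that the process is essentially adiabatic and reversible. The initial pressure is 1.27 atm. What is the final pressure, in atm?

Adiabatic: P₁V₁^γ = P₂V₂^γ ⇒ P₂ = P₁ (V₁/V₂)^γ.
P₂ = 1.27 × 23.6^(1.4) = 106.1 atm.

P₂ ≈ 106 atm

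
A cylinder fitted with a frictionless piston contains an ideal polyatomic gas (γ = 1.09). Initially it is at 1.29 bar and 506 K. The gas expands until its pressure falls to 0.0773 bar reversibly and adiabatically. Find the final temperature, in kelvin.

T₂ ≈ 401 K

Along an adiabat T P^((1−γ)/γ) is constant, so T₂ = T₁ (P₂/P₁)^((γ−1)/γ).
T₂ = 506 × (0.0773/1.29)^(0.0826) = 401.1 K.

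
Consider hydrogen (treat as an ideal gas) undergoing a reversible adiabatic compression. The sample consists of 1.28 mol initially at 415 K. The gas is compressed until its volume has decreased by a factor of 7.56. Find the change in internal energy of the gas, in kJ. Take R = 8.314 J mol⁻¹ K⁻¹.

ΔU ≈ 13.8 kJ

For a reversible adiabat TV^(γ−1) is constant, so T₂ = T₁ (V₁/V₂)^(γ−1).
γ = 7/5 for a diatomic ideal gas, so γ−1 = 2/5.
T₂ = 415 × 7.56^(2/5) = 932.1 K.
Q = 0, so ΔU = W_on_gas = nCᵥΔT with Cᵥ = R/(γ−1) = 20.79 J/(mol·K).
ΔU = 1.28 × 20.79 × (932.1 − 415) = 13760 J.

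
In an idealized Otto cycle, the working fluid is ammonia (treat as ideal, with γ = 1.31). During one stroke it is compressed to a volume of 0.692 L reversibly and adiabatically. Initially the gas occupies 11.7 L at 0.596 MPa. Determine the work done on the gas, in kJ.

P₂ = P₁(V₁/V₂)^γ = 0.596×(11.7/0.692)^(1.31) = 24.21 MPa.
For a reversible adiabat, W_by_gas = (P₁V₁ − P₂V₂)/(γ−1).
W_by = (596000×0.0117 − 2.421×10^7×0.000692) / (0.31) = -31550 J.
W_on_gas = −W_by = 31550 J.

W ≈ 31.6 kJ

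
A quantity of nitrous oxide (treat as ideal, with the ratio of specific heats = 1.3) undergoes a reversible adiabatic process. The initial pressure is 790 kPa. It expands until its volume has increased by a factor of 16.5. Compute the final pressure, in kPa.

P₂ ≈ 20.6 kPa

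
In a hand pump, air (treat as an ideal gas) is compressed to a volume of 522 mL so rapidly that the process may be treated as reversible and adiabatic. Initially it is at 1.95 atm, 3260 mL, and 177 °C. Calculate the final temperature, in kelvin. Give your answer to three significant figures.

T₂ ≈ 937 K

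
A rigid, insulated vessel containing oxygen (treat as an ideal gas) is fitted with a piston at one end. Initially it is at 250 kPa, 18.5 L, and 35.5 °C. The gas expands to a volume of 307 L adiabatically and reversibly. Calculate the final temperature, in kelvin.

T₂ ≈ 100 K

For a reversible adiabat TV^(γ−1) is constant, so T₂ = T₁ (V₁/V₂)^(γ−1).
γ = 7/5 for a diatomic ideal gas.
T₁ = 35.5 °C = 308.6 K.
T₂ = 308.6 × (18.5/307)^(2/5) = 100.3 K.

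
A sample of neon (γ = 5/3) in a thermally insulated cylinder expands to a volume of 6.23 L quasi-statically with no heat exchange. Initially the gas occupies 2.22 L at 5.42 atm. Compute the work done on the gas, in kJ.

W ≈ -0.910 kJ

P₂ = P₁(V₁/V₂)^γ = 5.42×(2.22/6.23)^(5/3) = 0.9708 atm.
For a reversible adiabat, W_by_gas = (P₁V₁ − P₂V₂)/(γ−1).
W_by = (549200×0.00222 − 98360×0.00623) / (2/3) = 909.6 J.
W_on_gas = −W_by = -909.6 J.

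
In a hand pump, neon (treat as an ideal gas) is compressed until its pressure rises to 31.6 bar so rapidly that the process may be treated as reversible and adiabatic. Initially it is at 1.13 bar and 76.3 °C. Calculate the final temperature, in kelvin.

T₂ ≈ 1320 K

Along an adiabat T P^((1−γ)/γ) is constant, so T₂ = T₁ (P₂/P₁)^((γ−1)/γ).
For a monatomic ideal gas γ = 5/3, so (γ−1)/γ = 2/5.
T₁ = 76.3 °C = 349.4 K.
T₂ = 349.4 × (31.6/1.13)^(2/5) = 1324 K.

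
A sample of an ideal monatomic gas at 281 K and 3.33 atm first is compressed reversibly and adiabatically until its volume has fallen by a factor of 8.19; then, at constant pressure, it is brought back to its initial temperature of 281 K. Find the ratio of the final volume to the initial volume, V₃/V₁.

V₃/V₁ ≈ 0.0301

For a monatomic ideal gas γ = 5/3.
Adiabatic step: V₂/V₁ = 0.1221; T₂ = T₁·8.19^(2/3) = 1142 K.
Isobaric step: V₃/V₂ = T₃/T₂ = 281/1142.
V₃/V₁ = (V₂/V₁)(V₃/V₂) = 0.1221 × (281/1142) = 0.03005.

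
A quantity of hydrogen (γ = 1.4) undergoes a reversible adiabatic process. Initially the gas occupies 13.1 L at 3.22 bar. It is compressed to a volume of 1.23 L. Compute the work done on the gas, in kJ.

W ≈ 16.6 kJ

P₂ = P₁(V₁/V₂)^γ = 3.22×(13.1/1.23)^(1.4) = 88.34 bar.
For a reversible adiabat, W_by_gas = (P₁V₁ − P₂V₂)/(γ−1).
W_by = (322000×0.0131 − 8.834×10^6×0.00123) / (0.4) = -16620 J.
W_on_gas = −W_by = 16620 J.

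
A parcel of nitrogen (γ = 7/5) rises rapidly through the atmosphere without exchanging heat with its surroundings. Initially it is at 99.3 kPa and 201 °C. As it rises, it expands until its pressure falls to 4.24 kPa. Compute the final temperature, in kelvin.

T₂ ≈ 193 K

Along an adiabat T P^((1−γ)/γ) is constant, so T₂ = T₁ (P₂/P₁)^((γ−1)/γ).
T₁ = 201 °C = 474.1 K.
T₂ = 474.1 × (4.24/99.3)^(2/7) = 192.6 K.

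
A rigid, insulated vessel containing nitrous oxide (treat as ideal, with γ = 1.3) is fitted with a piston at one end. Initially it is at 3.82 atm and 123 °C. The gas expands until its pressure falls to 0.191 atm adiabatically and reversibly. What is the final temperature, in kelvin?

T₂ ≈ 198 K

Adiabatic: T₂/T₁ = (P₂/P₁)^((γ−1)/γ).
T₁ = 123 °C = 396.1 K.
T₂ = 396.1 × (0.191/3.82)^(0.231) = 198.4 K.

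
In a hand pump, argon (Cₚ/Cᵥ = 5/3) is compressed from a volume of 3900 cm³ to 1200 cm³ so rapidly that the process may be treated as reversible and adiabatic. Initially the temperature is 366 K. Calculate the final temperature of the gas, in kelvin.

T₂ ≈ 803 K

For a reversible adiabat TV^(γ−1) is constant, so T₂ = T₁ (V₁/V₂)^(γ−1).
T₂ = 366 × (3900/1200)^(2/3) = 803 K.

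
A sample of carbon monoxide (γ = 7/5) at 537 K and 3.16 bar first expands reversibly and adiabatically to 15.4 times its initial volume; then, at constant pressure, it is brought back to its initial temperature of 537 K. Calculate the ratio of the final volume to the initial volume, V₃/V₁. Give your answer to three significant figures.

Adiabatic step: V₂/V₁ = 15.4; T₂ = T₁·(1/15.4)^(2/5) = 179.9 K.
Isobaric step: V₃/V₂ = T₃/T₂ = 537/179.9.
V₃/V₁ = (V₂/V₁)(V₃/V₂) = 15.4 × (537/179.9) = 45.98.

V₃/V₁ ≈ 46.0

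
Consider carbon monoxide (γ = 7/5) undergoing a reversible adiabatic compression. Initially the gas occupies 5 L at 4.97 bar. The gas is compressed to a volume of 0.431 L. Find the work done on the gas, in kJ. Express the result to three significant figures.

W ≈ 10.3 kJ

P₂ = P₁(V₁/V₂)^γ = 4.97×(5/0.431)^(7/5) = 153.7 bar.
For a reversible adiabat, W_by_gas = (P₁V₁ − P₂V₂)/(γ−1).
W_by = (497000×0.005 − 1.537×10^7×0.000431) / (2/5) = -10350 J.
W_on_gas = −W_by = 10350 J.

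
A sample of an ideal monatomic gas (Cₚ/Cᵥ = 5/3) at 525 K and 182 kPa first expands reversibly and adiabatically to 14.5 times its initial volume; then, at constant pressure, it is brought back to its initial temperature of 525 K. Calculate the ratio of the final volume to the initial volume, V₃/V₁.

V₃/V₁ ≈ 86.2

Adiabatic step: V₂/V₁ = 14.5; T₂ = T₁·(1/14.5)^(2/3) = 88.29 K.
Isobaric step: V₃/V₂ = T₃/T₂ = 525/88.29.
V₃/V₁ = (V₂/V₁)(V₃/V₂) = 14.5 × (525/88.29) = 86.22.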